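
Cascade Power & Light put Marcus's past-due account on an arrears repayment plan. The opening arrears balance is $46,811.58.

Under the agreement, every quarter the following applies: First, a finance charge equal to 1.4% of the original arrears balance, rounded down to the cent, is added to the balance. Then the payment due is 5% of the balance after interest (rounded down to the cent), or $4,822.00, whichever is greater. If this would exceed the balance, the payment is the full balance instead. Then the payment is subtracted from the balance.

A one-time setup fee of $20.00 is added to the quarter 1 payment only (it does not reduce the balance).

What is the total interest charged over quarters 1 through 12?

$7,864.32

Quarter 1: opening $46,811.58; interest $655.36 → $47,466.94; payment $4,822.00 (+ $20.00 fee); balance $42,644.94
Quarter 2: opening $42,644.94; interest $655.36 → $43,300.30; payment $4,822.00; balance $38,478.30
Quarter 3: opening $38,478.30; interest $655.36 → $39,133.66; payment $4,822.00; balance $34,311.66
Quarter 4: opening $34,311.66; interest $655.36 → $34,967.02; payment $4,822.00; balance $30,145.02
Quarter 5: opening $30,145.02; interest $655.36 → $30,800.38; payment $4,822.00; balance $25,978.38
Quarter 6: opening $25,978.38; interest $655.36 → $26,633.74; payment $4,822.00; balance $21,811.74
Quarter 7: opening $21,811.74; interest $655.36 → $22,467.10; payment $4,822.00; balance $17,645.10
Quarter 8: opening $17,645.10; interest $655.36 → $18,300.46; payment $4,822.00; balance $13,478.46
Quarter 9: opening $13,478.46; interest $655.36 → $14,133.82; payment $4,822.00; balance $9,311.82
Quarter 10: opening $9,311.82; interest $655.36 → $9,967.18; payment $4,822.00; balance $5,145.18
Quarter 11: opening $5,145.18; interest $655.36 → $5,800.54; payment $4,822.00; balance $978.54
Quarter 12: opening $978.54; interest $655.36 → $1,633.90; payment $1,633.90; balance $0.00
Total interest: $655.36 + $655.36 + $655.36 + $655.36 + $655.36 + $655.36 + $655.36 + $655.36 + $655.36 + $655.36 + $655.36 + $655.36 = $7,864.32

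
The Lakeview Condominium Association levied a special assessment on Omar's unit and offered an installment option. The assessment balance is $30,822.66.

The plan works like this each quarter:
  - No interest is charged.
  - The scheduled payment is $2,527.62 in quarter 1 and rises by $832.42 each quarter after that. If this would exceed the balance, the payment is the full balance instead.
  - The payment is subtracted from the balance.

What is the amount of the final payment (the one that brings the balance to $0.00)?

$3,170.64

# | Opening | Payment | End bal
1 | $30,822.66 | $2,527.62 | $28,295.04
2 | $28,295.04 | $3,360.04 | $24,935.00
3 | $24,935.00 | $4,192.46 | $20,742.54
4 | $20,742.54 | $5,024.88 | $15,717.66
5 | $15,717.66 | $5,857.30 | $9,860.36
6 | $9,860.36 | $6,689.72 | $3,170.64
7 | $3,170.64 | $3,170.64 | $0.00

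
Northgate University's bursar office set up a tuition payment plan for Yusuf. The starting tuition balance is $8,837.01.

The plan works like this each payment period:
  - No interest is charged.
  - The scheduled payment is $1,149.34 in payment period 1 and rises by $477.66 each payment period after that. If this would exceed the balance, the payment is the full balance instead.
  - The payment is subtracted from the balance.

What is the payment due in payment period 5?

Payment period 1: $8,837.01 − $1,149.34 → $7,687.67
Payment period 2: $7,687.67 − $1,627.00 → $6,060.67
Payment period 3: $6,060.67 − $2,104.66 → $3,956.01
Payment period 4: $3,956.01 − $2,582.32 → $1,373.69
Payment period 5: $1,373.69 − $1,373.69 → $0.00

$1,373.69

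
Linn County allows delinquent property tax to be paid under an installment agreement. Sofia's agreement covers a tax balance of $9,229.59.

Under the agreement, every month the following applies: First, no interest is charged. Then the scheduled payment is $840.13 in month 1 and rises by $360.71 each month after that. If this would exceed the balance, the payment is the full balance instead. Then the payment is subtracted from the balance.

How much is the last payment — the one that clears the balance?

Month 1: $9,229.59 − $840.13 → $8,389.46
Month 2: $8,389.46 − $1,200.84 → $7,188.62
Month 3: $7,188.62 − $1,561.55 → $5,627.07
Month 4: $5,627.07 − $1,922.26 → $3,704.81
Month 5: $3,704.81 − $2,282.97 → $1,421.84
Month 6: $1,421.84 − $1,421.84 → $0.00

$1,421.84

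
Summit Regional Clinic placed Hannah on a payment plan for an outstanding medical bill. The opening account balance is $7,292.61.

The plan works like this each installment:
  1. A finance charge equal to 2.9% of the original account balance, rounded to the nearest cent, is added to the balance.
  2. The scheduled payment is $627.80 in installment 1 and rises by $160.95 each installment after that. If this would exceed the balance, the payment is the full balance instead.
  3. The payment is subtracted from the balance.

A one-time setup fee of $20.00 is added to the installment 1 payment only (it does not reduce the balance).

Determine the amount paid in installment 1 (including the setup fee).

$647.80

# | Opening | Interest | Payment | Fee | End bal
1 | $7,292.61 | $211.49 | $627.80 | $20.00 | $6,876.30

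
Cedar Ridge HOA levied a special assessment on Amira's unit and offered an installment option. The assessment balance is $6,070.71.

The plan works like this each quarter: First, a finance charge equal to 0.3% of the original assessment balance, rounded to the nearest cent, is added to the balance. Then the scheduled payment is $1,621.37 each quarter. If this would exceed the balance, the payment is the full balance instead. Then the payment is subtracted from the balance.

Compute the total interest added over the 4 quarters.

$72.84

Quarter 1: $6,070.71 +$18.21 interest = $6,088.92; pay $1,621.37 → $4,467.55
Quarter 2: $4,467.55 +$18.21 interest = $4,485.76; pay $1,621.37 → $2,864.39
Quarter 3: $2,864.39 +$18.21 interest = $2,882.60; pay $1,621.37 → $1,261.23
Quarter 4: $1,261.23 +$18.21 interest = $1,279.44; pay $1,279.44 → $0.00
Total interest: $18.21 + $18.21 + $18.21 + $18.21 = $72.84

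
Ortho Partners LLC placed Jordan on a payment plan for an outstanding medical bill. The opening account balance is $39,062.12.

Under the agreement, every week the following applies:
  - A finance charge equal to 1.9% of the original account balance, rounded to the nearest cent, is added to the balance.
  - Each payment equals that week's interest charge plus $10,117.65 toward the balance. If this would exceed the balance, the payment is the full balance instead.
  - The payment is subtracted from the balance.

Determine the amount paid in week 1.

$10,859.83

# | Opening | Interest | Payment | End bal
1 | $39,062.12 | $742.18 | $10,859.83 | $28,944.47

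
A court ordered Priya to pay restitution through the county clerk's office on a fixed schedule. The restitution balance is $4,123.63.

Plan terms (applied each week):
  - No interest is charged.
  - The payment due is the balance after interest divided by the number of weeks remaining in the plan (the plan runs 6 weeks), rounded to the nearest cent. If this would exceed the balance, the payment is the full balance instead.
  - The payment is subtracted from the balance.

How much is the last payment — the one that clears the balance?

Week 1: $4,123.63 − $687.27 → $3,436.36
Week 2: $3,436.36 − $687.27 → $2,749.09
Week 3: $2,749.09 − $687.27 → $2,061.82
Week 4: $2,061.82 − $687.27 → $1,374.55
Week 5: $1,374.55 − $687.28 → $687.27
Week 6: $687.27 − $687.27 → $0.00

$687.27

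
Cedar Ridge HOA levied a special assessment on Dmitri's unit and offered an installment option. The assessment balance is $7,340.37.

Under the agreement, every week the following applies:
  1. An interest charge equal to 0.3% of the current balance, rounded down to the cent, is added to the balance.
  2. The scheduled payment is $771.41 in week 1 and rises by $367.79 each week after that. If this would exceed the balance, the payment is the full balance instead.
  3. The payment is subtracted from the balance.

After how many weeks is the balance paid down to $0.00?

5

Week 1: $7,340.37 +$22.02 interest = $7,362.39; pay $771.41 → $6,590.98
Week 2: $6,590.98 +$19.77 interest = $6,610.75; pay $1,139.20 → $5,471.55
Week 3: $5,471.55 +$16.41 interest = $5,487.96; pay $1,506.99 → $3,980.97
Week 4: $3,980.97 +$11.94 interest = $3,992.91; pay $1,874.78 → $2,118.13
Week 5: $2,118.13 +$6.35 interest = $2,124.48; pay $2,124.48 → $0.00
Balance reaches $0.00 in week 5.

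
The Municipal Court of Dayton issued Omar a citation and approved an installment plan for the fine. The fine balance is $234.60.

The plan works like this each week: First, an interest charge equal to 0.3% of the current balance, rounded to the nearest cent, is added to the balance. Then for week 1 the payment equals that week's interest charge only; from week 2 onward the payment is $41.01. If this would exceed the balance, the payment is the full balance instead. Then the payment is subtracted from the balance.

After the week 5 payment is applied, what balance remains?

# | Opening | Interest | Payment | End bal
1 | $234.60 | $0.70 | $0.70 | $234.60
2 | $234.60 | $0.70 | $41.01 | $194.29
3 | $194.29 | $0.58 | $41.01 | $153.86
4 | $153.86 | $0.46 | $41.01 | $113.31
5 | $113.31 | $0.34 | $41.01 | $72.64

$72.64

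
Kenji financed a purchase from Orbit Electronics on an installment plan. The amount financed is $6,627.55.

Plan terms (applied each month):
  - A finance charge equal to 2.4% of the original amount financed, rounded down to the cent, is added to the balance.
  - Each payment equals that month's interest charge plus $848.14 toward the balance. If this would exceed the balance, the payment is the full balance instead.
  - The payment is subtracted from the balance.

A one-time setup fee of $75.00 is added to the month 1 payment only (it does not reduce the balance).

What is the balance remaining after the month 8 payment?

$0.00

Month 1: $6,627.55 +$159.06 interest = $6,786.61; pay $1,007.20 (+ $75.00 fee) → $5,779.41
Month 2: $5,779.41 +$159.06 interest = $5,938.47; pay $1,007.20 → $4,931.27
Month 3: $4,931.27 +$159.06 interest = $5,090.33; pay $1,007.20 → $4,083.13
Month 4: $4,083.13 +$159.06 interest = $4,242.19; pay $1,007.20 → $3,234.99
Month 5: $3,234.99 +$159.06 interest = $3,394.05; pay $1,007.20 → $2,386.85
Month 6: $2,386.85 +$159.06 interest = $2,545.91; pay $1,007.20 → $1,538.71
Month 7: $1,538.71 +$159.06 interest = $1,697.77; pay $1,007.20 → $690.57
Month 8: $690.57 +$159.06 interest = $849.63; pay $849.63 → $0.00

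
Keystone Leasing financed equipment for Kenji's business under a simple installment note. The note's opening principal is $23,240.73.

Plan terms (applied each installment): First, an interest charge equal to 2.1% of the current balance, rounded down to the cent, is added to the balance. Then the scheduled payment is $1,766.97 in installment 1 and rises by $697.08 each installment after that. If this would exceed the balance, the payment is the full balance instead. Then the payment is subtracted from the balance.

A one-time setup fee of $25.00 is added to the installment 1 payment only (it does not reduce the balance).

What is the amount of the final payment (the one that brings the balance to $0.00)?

# | Opening | Interest | Payment | Fee | End bal
1 | $23,240.73 | $488.05 | $1,766.97 | $25.00 | $21,961.81
2 | $21,961.81 | $461.19 | $2,464.05 | — | $19,958.95
3 | $19,958.95 | $419.13 | $3,161.13 | — | $17,216.95
4 | $17,216.95 | $361.55 | $3,858.21 | — | $13,720.29
5 | $13,720.29 | $288.12 | $4,555.29 | — | $9,453.12
6 | $9,453.12 | $198.51 | $5,252.37 | — | $4,399.26
7 | $4,399.26 | $92.38 | $4,491.64 | — | $0.00

$4,491.64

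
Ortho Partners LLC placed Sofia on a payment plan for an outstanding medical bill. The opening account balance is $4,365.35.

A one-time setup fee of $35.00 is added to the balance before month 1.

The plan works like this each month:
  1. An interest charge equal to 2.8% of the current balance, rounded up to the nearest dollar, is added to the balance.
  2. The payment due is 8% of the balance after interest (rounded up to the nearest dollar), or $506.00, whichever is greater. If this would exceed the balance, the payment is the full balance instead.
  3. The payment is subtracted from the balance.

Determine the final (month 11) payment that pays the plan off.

$60.35

Month 1: opening $4,400.35; interest $124.00 → $4,524.35; payment $506.00; balance $4,018.35
Month 2: opening $4,018.35; interest $113.00 → $4,131.35; payment $506.00; balance $3,625.35
Month 3: opening $3,625.35; interest $102.00 → $3,727.35; payment $506.00; balance $3,221.35
Month 4: opening $3,221.35; interest $91.00 → $3,312.35; payment $506.00; balance $2,806.35
Month 5: opening $2,806.35; interest $79.00 → $2,885.35; payment $506.00; balance $2,379.35
Month 6: opening $2,379.35; interest $67.00 → $2,446.35; payment $506.00; balance $1,940.35
Month 7: opening $1,940.35; interest $55.00 → $1,995.35; payment $506.00; balance $1,489.35
Month 8: opening $1,489.35; interest $42.00 → $1,531.35; payment $506.00; balance $1,025.35
Month 9: opening $1,025.35; interest $29.00 → $1,054.35; payment $506.00; balance $548.35
Month 10: opening $548.35; interest $16.00 → $564.35; payment $506.00; balance $58.35
Month 11: opening $58.35; interest $2.00 → $60.35; payment $60.35; balance $0.00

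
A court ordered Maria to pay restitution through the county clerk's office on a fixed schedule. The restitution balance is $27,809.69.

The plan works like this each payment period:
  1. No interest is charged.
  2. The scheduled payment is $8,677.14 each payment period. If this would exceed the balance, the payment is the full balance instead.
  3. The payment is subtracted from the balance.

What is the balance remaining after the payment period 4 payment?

$0.00

Payment period 1: opening $27,809.69; payment $8,677.14; balance $19,132.55
Payment period 2: opening $19,132.55; payment $8,677.14; balance $10,455.41
Payment period 3: opening $10,455.41; payment $8,677.14; balance $1,778.27
Payment period 4: opening $1,778.27; payment $1,778.27; balance $0.00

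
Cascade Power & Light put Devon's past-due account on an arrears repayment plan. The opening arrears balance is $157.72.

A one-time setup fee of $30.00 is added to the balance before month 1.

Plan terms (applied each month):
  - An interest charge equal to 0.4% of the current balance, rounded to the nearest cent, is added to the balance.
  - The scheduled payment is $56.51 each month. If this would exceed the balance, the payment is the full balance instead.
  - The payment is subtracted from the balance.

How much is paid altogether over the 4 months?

Month 1: $187.72 +$0.75 interest = $188.47; pay $56.51 → $131.96
Month 2: $131.96 +$0.53 interest = $132.49; pay $56.51 → $75.98
Month 3: $75.98 +$0.30 interest = $76.28; pay $56.51 → $19.77
Month 4: $19.77 +$0.08 interest = $19.85; pay $19.85 → $0.00
Total paid: $189.38

$189.38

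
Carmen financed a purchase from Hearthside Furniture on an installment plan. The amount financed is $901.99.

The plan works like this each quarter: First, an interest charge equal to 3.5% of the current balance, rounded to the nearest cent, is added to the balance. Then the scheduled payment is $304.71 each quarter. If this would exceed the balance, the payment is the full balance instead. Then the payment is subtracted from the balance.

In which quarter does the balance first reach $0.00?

4

Quarter 1: $901.99 +$31.57 interest = $933.56; pay $304.71 → $628.85
Quarter 2: $628.85 +$22.01 interest = $650.86; pay $304.71 → $346.15
Quarter 3: $346.15 +$12.12 interest = $358.27; pay $304.71 → $53.56
Quarter 4: $53.56 +$1.87 interest = $55.43; pay $55.43 → $0.00
Balance reaches $0.00 in quarter 4.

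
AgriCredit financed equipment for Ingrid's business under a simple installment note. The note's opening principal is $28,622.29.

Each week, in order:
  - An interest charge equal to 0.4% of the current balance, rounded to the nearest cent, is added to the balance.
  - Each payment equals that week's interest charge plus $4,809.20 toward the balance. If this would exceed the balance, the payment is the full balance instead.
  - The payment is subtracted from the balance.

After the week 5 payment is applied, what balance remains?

$4,576.29

# | Opening | Interest | Payment | End bal
1 | $28,622.29 | $114.49 | $4,923.69 | $23,813.09
2 | $23,813.09 | $95.25 | $4,904.45 | $19,003.89
3 | $19,003.89 | $76.02 | $4,885.22 | $14,194.69
4 | $14,194.69 | $56.78 | $4,865.98 | $9,385.49
5 | $9,385.49 | $37.54 | $4,846.74 | $4,576.29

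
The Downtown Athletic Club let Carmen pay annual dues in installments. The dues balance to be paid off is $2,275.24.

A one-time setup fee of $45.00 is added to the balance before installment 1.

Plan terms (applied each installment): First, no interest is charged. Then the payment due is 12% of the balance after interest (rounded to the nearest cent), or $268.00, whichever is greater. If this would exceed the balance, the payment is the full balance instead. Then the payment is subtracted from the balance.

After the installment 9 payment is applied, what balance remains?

# | Opening | Payment | End bal
1 | $2,320.24 | $278.43 | $2,041.81
2 | $2,041.81 | $268.00 | $1,773.81
3 | $1,773.81 | $268.00 | $1,505.81
4 | $1,505.81 | $268.00 | $1,237.81
5 | $1,237.81 | $268.00 | $969.81
6 | $969.81 | $268.00 | $701.81
7 | $701.81 | $268.00 | $433.81
8 | $433.81 | $268.00 | $165.81
9 | $165.81 | $165.81 | $0.00

$0.00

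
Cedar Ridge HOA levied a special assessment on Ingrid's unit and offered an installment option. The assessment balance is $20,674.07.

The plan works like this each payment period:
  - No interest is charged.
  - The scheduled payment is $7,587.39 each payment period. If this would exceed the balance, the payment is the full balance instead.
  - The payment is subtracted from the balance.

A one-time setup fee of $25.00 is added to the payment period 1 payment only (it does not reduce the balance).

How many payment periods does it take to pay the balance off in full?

Payment period 1: $20,674.07 − $7,587.39 (+ $25.00 fee) → $13,086.68
Payment period 2: $13,086.68 − $7,587.39 → $5,499.29
Payment period 3: $5,499.29 − $5,499.29 → $0.00
Balance reaches $0.00 in payment period 3.

3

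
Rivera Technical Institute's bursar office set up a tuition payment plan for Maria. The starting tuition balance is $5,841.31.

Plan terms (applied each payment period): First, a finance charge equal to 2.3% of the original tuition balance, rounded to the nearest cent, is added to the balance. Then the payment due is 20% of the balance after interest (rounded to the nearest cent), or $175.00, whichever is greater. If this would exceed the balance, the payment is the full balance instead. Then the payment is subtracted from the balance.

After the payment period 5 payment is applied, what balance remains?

$2,275.38

# | Opening | Interest | Payment | End bal
1 | $5,841.31 | $134.35 | $1,195.13 | $4,780.53
2 | $4,780.53 | $134.35 | $982.98 | $3,931.90
3 | $3,931.90 | $134.35 | $813.25 | $3,253.00
4 | $3,253.00 | $134.35 | $677.47 | $2,709.88
5 | $2,709.88 | $134.35 | $568.85 | $2,275.38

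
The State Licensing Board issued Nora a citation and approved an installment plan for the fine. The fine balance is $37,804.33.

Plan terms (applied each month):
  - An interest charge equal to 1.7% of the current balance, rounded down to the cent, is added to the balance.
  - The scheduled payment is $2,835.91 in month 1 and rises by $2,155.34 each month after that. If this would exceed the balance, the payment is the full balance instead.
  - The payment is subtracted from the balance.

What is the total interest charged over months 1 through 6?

$2,541.67

Month 1: $37,804.33 +$642.67 interest = $38,447.00; pay $2,835.91 → $35,611.09
Month 2: $35,611.09 +$605.38 interest = $36,216.47; pay $4,991.25 → $31,225.22
Month 3: $31,225.22 +$530.82 interest = $31,756.04; pay $7,146.59 → $24,609.45
Month 4: $24,609.45 +$418.36 interest = $25,027.81; pay $9,301.93 → $15,725.88
Month 5: $15,725.88 +$267.33 interest = $15,993.21; pay $11,457.27 → $4,535.94
Month 6: $4,535.94 +$77.11 interest = $4,613.05; pay $4,613.05 → $0.00
Total interest: $642.67 + $605.38 + $530.82 + $418.36 + $267.33 + $77.11 = $2,541.67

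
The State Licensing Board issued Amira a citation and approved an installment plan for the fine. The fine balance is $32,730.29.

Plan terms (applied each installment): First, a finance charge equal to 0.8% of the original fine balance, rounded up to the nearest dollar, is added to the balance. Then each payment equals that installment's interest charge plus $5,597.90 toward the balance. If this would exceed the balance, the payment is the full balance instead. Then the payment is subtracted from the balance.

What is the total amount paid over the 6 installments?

$34,302.29

Installment 1: $32,730.29 +$262.00 interest = $32,992.29; pay $5,859.90 → $27,132.39
Installment 2: $27,132.39 +$262.00 interest = $27,394.39; pay $5,859.90 → $21,534.49
Installment 3: $21,534.49 +$262.00 interest = $21,796.49; pay $5,859.90 → $15,936.59
Installment 4: $15,936.59 +$262.00 interest = $16,198.59; pay $5,859.90 → $10,338.69
Installment 5: $10,338.69 +$262.00 interest = $10,600.69; pay $5,859.90 → $4,740.79
Installment 6: $4,740.79 +$262.00 interest = $5,002.79; pay $5,002.79 → $0.00
Total paid: $34,302.29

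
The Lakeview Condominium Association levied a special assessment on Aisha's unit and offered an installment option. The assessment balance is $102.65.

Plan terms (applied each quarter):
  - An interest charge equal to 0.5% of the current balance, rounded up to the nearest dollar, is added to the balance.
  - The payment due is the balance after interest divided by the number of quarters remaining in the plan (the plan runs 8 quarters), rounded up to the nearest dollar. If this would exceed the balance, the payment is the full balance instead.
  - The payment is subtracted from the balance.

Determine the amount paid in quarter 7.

# | Opening | Interest | Payment | End bal
1 | $102.65 | $1.00 | $13.00 | $90.65
2 | $90.65 | $1.00 | $14.00 | $77.65
3 | $77.65 | $1.00 | $14.00 | $64.65
4 | $64.65 | $1.00 | $14.00 | $51.65
5 | $51.65 | $1.00 | $14.00 | $38.65
6 | $38.65 | $1.00 | $14.00 | $25.65
7 | $25.65 | $1.00 | $14.00 | $12.65

$14.00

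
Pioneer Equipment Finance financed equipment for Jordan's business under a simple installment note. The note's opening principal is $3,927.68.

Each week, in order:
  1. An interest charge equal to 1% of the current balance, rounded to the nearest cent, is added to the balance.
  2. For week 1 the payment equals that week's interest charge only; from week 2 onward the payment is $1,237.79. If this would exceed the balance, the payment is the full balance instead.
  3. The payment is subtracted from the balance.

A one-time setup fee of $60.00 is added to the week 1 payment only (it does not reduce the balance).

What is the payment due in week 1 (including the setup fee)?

Week 1: $3,927.68 +$39.28 interest = $3,966.96; pay $39.28 (+ $60.00 fee) → $3,927.68

$99.28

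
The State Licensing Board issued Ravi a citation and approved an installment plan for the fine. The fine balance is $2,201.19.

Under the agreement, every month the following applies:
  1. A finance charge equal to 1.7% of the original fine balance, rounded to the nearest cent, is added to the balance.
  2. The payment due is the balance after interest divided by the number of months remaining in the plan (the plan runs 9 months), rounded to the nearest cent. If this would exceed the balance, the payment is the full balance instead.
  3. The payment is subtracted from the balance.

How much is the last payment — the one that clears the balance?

$350.43

Month 1: $2,201.19 +$37.42 interest = $2,238.61; pay $248.73 → $1,989.88
Month 2: $1,989.88 +$37.42 interest = $2,027.30; pay $253.41 → $1,773.89
Month 3: $1,773.89 +$37.42 interest = $1,811.31; pay $258.76 → $1,552.55
Month 4: $1,552.55 +$37.42 interest = $1,589.97; pay $265.00 → $1,324.97
Month 5: $1,324.97 +$37.42 interest = $1,362.39; pay $272.48 → $1,089.91
Month 6: $1,089.91 +$37.42 interest = $1,127.33; pay $281.83 → $845.50
Month 7: $845.50 +$37.42 interest = $882.92; pay $294.31 → $588.61
Month 8: $588.61 +$37.42 interest = $626.03; pay $313.02 → $313.01
Month 9: $313.01 +$37.42 interest = $350.43; pay $350.43 → $0.00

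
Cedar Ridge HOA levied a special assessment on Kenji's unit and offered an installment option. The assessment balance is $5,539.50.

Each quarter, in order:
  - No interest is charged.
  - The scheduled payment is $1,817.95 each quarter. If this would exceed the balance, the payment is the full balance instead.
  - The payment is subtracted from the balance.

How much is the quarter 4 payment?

$85.65

# | Opening | Payment | End bal
1 | $5,539.50 | $1,817.95 | $3,721.55
2 | $3,721.55 | $1,817.95 | $1,903.60
3 | $1,903.60 | $1,817.95 | $85.65
4 | $85.65 | $85.65 | $0.00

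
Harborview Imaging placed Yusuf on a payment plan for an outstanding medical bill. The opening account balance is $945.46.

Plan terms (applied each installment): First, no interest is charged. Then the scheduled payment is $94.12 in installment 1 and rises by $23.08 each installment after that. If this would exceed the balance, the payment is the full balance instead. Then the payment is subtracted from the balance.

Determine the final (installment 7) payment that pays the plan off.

Installment 1: opening $945.46; payment $94.12; balance $851.34
Installment 2: opening $851.34; payment $117.20; balance $734.14
Installment 3: opening $734.14; payment $140.28; balance $593.86
Installment 4: opening $593.86; payment $163.36; balance $430.50
Installment 5: opening $430.50; payment $186.44; balance $244.06
Installment 6: opening $244.06; payment $209.52; balance $34.54
Installment 7: opening $34.54; payment $34.54; balance $0.00

$34.54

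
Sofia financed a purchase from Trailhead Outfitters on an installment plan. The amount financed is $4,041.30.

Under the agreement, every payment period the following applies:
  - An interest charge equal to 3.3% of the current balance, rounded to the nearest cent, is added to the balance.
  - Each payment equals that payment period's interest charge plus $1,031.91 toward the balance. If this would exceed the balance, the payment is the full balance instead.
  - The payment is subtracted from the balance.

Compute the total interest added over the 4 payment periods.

# | Opening | Interest | Payment | End bal
1 | $4,041.30 | $133.36 | $1,165.27 | $3,009.39
2 | $3,009.39 | $99.31 | $1,131.22 | $1,977.48
3 | $1,977.48 | $65.26 | $1,097.17 | $945.57
4 | $945.57 | $31.20 | $976.77 | $0.00
Total interest: $133.36 + $99.31 + $65.26 + $31.20 = $329.13

$329.13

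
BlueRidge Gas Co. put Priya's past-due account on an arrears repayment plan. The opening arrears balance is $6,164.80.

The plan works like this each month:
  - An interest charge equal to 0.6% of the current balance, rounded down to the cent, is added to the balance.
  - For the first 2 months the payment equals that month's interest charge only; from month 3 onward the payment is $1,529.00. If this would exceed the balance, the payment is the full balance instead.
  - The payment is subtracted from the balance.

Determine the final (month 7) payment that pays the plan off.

# | Opening | Interest | Payment | End bal
1 | $6,164.80 | $36.98 | $36.98 | $6,164.80
2 | $6,164.80 | $36.98 | $36.98 | $6,164.80
3 | $6,164.80 | $36.98 | $1,529.00 | $4,672.78
4 | $4,672.78 | $28.03 | $1,529.00 | $3,171.81
5 | $3,171.81 | $19.03 | $1,529.00 | $1,661.84
6 | $1,661.84 | $9.97 | $1,529.00 | $142.81
7 | $142.81 | $0.85 | $143.66 | $0.00

$143.66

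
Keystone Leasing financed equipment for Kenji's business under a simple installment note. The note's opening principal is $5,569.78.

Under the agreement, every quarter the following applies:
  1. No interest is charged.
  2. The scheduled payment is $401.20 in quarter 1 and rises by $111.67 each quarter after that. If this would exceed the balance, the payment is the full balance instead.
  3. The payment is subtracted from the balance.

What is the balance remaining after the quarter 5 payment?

$2,447.08

Quarter 1: opening $5,569.78; payment $401.20; balance $5,168.58
Quarter 2: opening $5,168.58; payment $512.87; balance $4,655.71
Quarter 3: opening $4,655.71; payment $624.54; balance $4,031.17
Quarter 4: opening $4,031.17; payment $736.21; balance $3,294.96
Quarter 5: opening $3,294.96; payment $847.88; balance $2,447.08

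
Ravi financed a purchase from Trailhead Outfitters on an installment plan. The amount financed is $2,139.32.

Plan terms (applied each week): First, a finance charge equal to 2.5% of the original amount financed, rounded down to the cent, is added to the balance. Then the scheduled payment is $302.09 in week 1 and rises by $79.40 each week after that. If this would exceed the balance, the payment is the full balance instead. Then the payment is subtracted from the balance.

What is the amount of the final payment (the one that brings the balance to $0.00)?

Week 1: opening $2,139.32; interest $53.48 → $2,192.80; payment $302.09; balance $1,890.71
Week 2: opening $1,890.71; interest $53.48 → $1,944.19; payment $381.49; balance $1,562.70
Week 3: opening $1,562.70; interest $53.48 → $1,616.18; payment $460.89; balance $1,155.29
Week 4: opening $1,155.29; interest $53.48 → $1,208.77; payment $540.29; balance $668.48
Week 5: opening $668.48; interest $53.48 → $721.96; payment $619.69; balance $102.27
Week 6: opening $102.27; interest $53.48 → $155.75; payment $155.75; balance $0.00

$155.75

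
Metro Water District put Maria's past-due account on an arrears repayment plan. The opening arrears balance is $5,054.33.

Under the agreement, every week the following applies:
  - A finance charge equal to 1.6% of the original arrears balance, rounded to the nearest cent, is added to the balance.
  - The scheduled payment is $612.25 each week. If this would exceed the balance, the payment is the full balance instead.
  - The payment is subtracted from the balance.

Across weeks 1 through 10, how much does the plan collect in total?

$5,863.03

# | Opening | Interest | Payment | End bal
1 | $5,054.33 | $80.87 | $612.25 | $4,522.95
2 | $4,522.95 | $80.87 | $612.25 | $3,991.57
3 | $3,991.57 | $80.87 | $612.25 | $3,460.19
4 | $3,460.19 | $80.87 | $612.25 | $2,928.81
5 | $2,928.81 | $80.87 | $612.25 | $2,397.43
6 | $2,397.43 | $80.87 | $612.25 | $1,866.05
7 | $1,866.05 | $80.87 | $612.25 | $1,334.67
8 | $1,334.67 | $80.87 | $612.25 | $803.29
9 | $803.29 | $80.87 | $612.25 | $271.91
10 | $271.91 | $80.87 | $352.78 | $0.00
Total paid: $5,863.03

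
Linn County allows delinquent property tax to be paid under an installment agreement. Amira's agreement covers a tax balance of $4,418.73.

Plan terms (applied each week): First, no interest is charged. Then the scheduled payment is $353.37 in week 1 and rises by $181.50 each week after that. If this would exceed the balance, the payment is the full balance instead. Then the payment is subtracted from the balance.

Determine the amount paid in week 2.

# | Opening | Payment | End bal
1 | $4,418.73 | $353.37 | $4,065.36
2 | $4,065.36 | $534.87 | $3,530.49

$534.87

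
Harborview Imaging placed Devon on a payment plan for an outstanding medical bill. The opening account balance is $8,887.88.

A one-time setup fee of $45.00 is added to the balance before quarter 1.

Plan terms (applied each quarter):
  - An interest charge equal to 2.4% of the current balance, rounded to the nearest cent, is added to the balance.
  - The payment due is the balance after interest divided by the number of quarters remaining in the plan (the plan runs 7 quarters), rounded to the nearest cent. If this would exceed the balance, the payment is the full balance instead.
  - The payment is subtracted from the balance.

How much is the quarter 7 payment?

$1,506.58

# | Opening | Interest | Payment | End bal
1 | $8,932.88 | $214.39 | $1,306.75 | $7,840.52
2 | $7,840.52 | $188.17 | $1,338.12 | $6,690.57
3 | $6,690.57 | $160.57 | $1,370.23 | $5,480.91
4 | $5,480.91 | $131.54 | $1,403.11 | $4,209.34
5 | $4,209.34 | $101.02 | $1,436.79 | $2,873.57
6 | $2,873.57 | $68.97 | $1,471.27 | $1,471.27
7 | $1,471.27 | $35.31 | $1,506.58 | $0.00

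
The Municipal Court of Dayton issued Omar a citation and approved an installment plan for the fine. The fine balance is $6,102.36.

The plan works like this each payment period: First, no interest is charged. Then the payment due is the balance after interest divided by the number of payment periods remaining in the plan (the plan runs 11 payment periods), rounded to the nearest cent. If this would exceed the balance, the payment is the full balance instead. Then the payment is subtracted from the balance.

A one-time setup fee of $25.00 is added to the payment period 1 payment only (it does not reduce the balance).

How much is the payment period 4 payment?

$554.76

Payment period 1: $6,102.36 − $554.76 (+ $25.00 fee) → $5,547.60
Payment period 2: $5,547.60 − $554.76 → $4,992.84
Payment period 3: $4,992.84 − $554.76 → $4,438.08
Payment period 4: $4,438.08 − $554.76 → $3,883.32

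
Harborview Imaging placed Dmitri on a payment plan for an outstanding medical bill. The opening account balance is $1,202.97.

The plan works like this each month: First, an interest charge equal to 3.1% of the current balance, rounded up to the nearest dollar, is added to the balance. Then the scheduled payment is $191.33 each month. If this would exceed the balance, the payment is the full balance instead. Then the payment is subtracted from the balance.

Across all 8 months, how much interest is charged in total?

$160.00

Month 1: $1,202.97 +$38.00 interest = $1,240.97; pay $191.33 → $1,049.64
Month 2: $1,049.64 +$33.00 interest = $1,082.64; pay $191.33 → $891.31
Month 3: $891.31 +$28.00 interest = $919.31; pay $191.33 → $727.98
Month 4: $727.98 +$23.00 interest = $750.98; pay $191.33 → $559.65
Month 5: $559.65 +$18.00 interest = $577.65; pay $191.33 → $386.32
Month 6: $386.32 +$12.00 interest = $398.32; pay $191.33 → $206.99
Month 7: $206.99 +$7.00 interest = $213.99; pay $191.33 → $22.66
Month 8: $22.66 +$1.00 interest = $23.66; pay $23.66 → $0.00
Total interest: $38.00 + $33.00 + $28.00 + $23.00 + $18.00 + $12.00 + $7.00 + $1.00 = $160.00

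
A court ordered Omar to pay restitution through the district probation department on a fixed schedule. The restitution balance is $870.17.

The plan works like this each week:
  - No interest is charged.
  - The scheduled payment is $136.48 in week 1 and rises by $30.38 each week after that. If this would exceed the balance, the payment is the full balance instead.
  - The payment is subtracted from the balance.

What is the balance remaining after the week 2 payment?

# | Opening | Payment | End bal
1 | $870.17 | $136.48 | $733.69
2 | $733.69 | $166.86 | $566.83

$566.83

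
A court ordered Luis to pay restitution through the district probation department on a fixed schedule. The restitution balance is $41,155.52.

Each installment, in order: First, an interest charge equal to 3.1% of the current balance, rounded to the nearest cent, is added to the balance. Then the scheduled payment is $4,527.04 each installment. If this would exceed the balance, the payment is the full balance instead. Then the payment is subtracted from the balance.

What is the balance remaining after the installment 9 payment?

$7,991.15

Installment 1: opening $41,155.52; interest $1,275.82 → $42,431.34; payment $4,527.04; balance $37,904.30
Installment 2: opening $37,904.30; interest $1,175.03 → $39,079.33; payment $4,527.04; balance $34,552.29
Installment 3: opening $34,552.29; interest $1,071.12 → $35,623.41; payment $4,527.04; balance $31,096.37
Installment 4: opening $31,096.37; interest $963.99 → $32,060.36; payment $4,527.04; balance $27,533.32
Installment 5: opening $27,533.32; interest $853.53 → $28,386.85; payment $4,527.04; balance $23,859.81
Installment 6: opening $23,859.81; interest $739.65 → $24,599.46; payment $4,527.04; balance $20,072.42
Installment 7: opening $20,072.42; interest $622.25 → $20,694.67; payment $4,527.04; balance $16,167.63
Installment 8: opening $16,167.63; interest $501.20 → $16,668.83; payment $4,527.04; balance $12,141.79
Installment 9: opening $12,141.79; interest $376.40 → $12,518.19; payment $4,527.04; balance $7,991.15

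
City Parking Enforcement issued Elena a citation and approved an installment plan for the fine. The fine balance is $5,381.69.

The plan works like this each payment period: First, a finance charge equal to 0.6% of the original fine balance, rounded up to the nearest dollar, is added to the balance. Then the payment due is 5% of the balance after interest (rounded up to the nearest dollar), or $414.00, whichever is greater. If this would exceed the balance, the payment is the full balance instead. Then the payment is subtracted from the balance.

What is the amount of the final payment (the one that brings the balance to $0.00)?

Payment period 1: $5,381.69 +$33.00 interest = $5,414.69; pay $414.00 → $5,000.69
Payment period 2: $5,000.69 +$33.00 interest = $5,033.69; pay $414.00 → $4,619.69
Payment period 3: $4,619.69 +$33.00 interest = $4,652.69; pay $414.00 → $4,238.69
Payment period 4: $4,238.69 +$33.00 interest = $4,271.69; pay $414.00 → $3,857.69
Payment period 5: $3,857.69 +$33.00 interest = $3,890.69; pay $414.00 → $3,476.69
Payment period 6: $3,476.69 +$33.00 interest = $3,509.69; pay $414.00 → $3,095.69
Payment period 7: $3,095.69 +$33.00 interest = $3,128.69; pay $414.00 → $2,714.69
Payment period 8: $2,714.69 +$33.00 interest = $2,747.69; pay $414.00 → $2,333.69
Payment period 9: $2,333.69 +$33.00 interest = $2,366.69; pay $414.00 → $1,952.69
Payment period 10: $1,952.69 +$33.00 interest = $1,985.69; pay $414.00 → $1,571.69
Payment period 11: $1,571.69 +$33.00 interest = $1,604.69; pay $414.00 → $1,190.69
Payment period 12: $1,190.69 +$33.00 interest = $1,223.69; pay $414.00 → $809.69
Payment period 13: $809.69 +$33.00 interest = $842.69; pay $414.00 → $428.69
Payment period 14: $428.69 +$33.00 interest = $461.69; pay $414.00 → $47.69
Payment period 15: $47.69 +$33.00 interest = $80.69; pay $80.69 → $0.00

$80.69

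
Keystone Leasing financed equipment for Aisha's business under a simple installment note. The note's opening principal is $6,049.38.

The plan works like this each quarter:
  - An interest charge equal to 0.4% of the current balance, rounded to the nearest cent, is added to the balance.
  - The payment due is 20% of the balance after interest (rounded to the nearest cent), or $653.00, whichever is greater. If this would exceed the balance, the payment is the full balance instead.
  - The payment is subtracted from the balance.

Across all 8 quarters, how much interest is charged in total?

Quarter 1: $6,049.38 +$24.20 interest = $6,073.58; pay $1,214.72 → $4,858.86
Quarter 2: $4,858.86 +$19.44 interest = $4,878.30; pay $975.66 → $3,902.64
Quarter 3: $3,902.64 +$15.61 interest = $3,918.25; pay $783.65 → $3,134.60
Quarter 4: $3,134.60 +$12.54 interest = $3,147.14; pay $653.00 → $2,494.14
Quarter 5: $2,494.14 +$9.98 interest = $2,504.12; pay $653.00 → $1,851.12
Quarter 6: $1,851.12 +$7.40 interest = $1,858.52; pay $653.00 → $1,205.52
Quarter 7: $1,205.52 +$4.82 interest = $1,210.34; pay $653.00 → $557.34
Quarter 8: $557.34 +$2.23 interest = $559.57; pay $559.57 → $0.00
Total interest: $24.20 + $19.44 + $15.61 + $12.54 + $9.98 + $7.40 + $4.82 + $2.23 = $96.22

$96.22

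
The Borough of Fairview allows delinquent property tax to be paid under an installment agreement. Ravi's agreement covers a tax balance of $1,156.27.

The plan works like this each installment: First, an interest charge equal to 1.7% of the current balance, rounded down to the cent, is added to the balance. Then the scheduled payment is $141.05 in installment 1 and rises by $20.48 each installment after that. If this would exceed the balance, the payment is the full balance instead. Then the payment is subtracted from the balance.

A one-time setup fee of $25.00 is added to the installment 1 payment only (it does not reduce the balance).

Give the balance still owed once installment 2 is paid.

Installment 1: $1,156.27 +$19.65 interest = $1,175.92; pay $141.05 (+ $25.00 fee) → $1,034.87
Installment 2: $1,034.87 +$17.59 interest = $1,052.46; pay $161.53 → $890.93

$890.93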